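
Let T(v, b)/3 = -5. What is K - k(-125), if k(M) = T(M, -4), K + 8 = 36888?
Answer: 36895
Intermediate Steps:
K = 36880 (K = -8 + 36888 = 36880)
T(v, b) = -15 (T(v, b) = 3*(-5) = -15)
k(M) = -15
K - k(-125) = 36880 - 1*(-15) = 36880 + 15 = 36895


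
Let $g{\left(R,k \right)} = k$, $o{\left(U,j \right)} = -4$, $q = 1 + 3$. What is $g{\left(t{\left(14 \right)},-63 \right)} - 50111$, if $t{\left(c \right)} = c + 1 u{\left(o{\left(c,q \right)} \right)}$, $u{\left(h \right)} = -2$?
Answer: $-50174$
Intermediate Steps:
$q = 4$
$t{\left(c \right)} = -2 + c$ ($t{\left(c \right)} = c + 1 \left(-2\right) = c - 2 = -2 + c$)
$g{\left(t{\left(14 \right)},-63 \right)} - 50111 = -63 - 50111 = -50174$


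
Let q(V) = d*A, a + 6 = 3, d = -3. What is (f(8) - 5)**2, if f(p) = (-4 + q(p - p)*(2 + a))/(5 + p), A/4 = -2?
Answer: 8649/169 ≈ 51.177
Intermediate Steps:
a = -3 (a = -6 + 3 = -3)
A = -8 (A = 4*(-2) = -8)
q(V) = 24 (q(V) = -3*(-8) = 24)
f(p) = -28/(5 + p) (f(p) = (-4 + 24*(2 - 3))/(5 + p) = (-4 + 24*(-1))/(5 + p) = (-4 - 24)/(5 + p) = -28/(5 + p))
(f(8) - 5)**2 = (-28/(5 + 8) - 5)**2 = (-28/13 - 5)**2 = (-93/13)**2 = 8649/169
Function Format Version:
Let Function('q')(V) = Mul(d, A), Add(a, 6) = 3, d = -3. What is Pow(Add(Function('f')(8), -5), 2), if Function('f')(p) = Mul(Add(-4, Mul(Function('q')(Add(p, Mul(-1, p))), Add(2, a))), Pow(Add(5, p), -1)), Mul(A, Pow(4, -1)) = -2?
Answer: Rational(8649, 169) ≈ 51.177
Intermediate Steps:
a = -3 (a = Add(-6, 3) = -3)
A = -8 (A = Mul(4, -2) = -8)
Function('q')(V) = 24 (Function('q')(V) = Mul(-3, -8) = 24)
Function('f')(p) = Mul(-28, Pow(Add(5, p), -1)) (Function('f')(p) = Mul(Add(-4, Mul(24, Add(2, -3))), Pow(Add(5, p), -1)) = Mul(Add(-4, Mul(24, -1)), Pow(Add(5, p), -1)) = Mul(Add(-4, -24), Pow(Add(5, p), -1)) = Mul(-28, Pow(Add(5, p), -1)))
Pow(Add(Function('f')(8), -5), 2) = Pow(Add(Mul(-28, Pow(Add(5, 8), -1)), -5), 2) = Pow(Add(Mul(-28, Pow(13, -1)), -5), 2) = Pow(Add(Mul(-28, Rational(1, 13)), -5), 2) = Pow(Add(Rational(-28, 13), -5), 2) = Pow(Rational(-93, 13), 2) = Rational(8649, 169)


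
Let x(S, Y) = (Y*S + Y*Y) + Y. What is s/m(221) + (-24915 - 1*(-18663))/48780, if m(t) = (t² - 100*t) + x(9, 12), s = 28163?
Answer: 20082598/21955065 ≈ 0.91471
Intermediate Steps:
x(S, Y) = Y + Y² + S*Y (x(S, Y) = (S*Y + Y²) + Y = (Y² + S*Y) + Y = Y + Y² + S*Y)
m(t) = 264 + t² - 100*t (m(t) = (t² - 100*t) + 12*(1 + 9 + 12) = (t² - 100*t) + 12*22 = (t² - 100*t) + 264 = 264 + t² - 100*t)
s/m(221) + (-24915 - 1*(-18663))/48780 = 28163/(264 + 221² - 100*221) + (-24915 - 1*(-18663))/48780 = 28163/(264 + 48841 - 22100) + (-24915 + 18663)*(1/48780) = 28163/27005 - 6252*1/48780 = 28163*(1/27005) - 521/4065 = 28163/27005 - 521/4065 = 20082598/21955065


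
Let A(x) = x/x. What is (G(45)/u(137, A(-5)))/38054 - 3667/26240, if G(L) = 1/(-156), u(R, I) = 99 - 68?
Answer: -84354362161/603615592320 ≈ -0.13975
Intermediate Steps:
A(x) = 1
u(R, I) = 31
G(L) = -1/156
(G(45)/u(137, A(-5)))/38054 - 3667/26240 = -1/156/31/38054 - 3667/26240 = -1/156*1/31*(1/38054) - 3667*1/26240 = -1/4836*1/38054 - 3667/26240 = -1/184029144 - 3667/26240 = -84354362161/603615592320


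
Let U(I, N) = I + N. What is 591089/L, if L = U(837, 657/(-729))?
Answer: 47878209/67724 ≈ 706.96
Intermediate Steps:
L = 67724/81 (L = 837 + 657/(-729) = 837 + 657*(-1/729) = 837 - 73/81 = 67724/81 ≈ 836.10)
591089/L = 591089/(67724/81) = 591089*(81/67724) = 47878209/67724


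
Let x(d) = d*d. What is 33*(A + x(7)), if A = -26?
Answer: 759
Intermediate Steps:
x(d) = d²
33*(A + x(7)) = 33*(-26 + 7²) = 33*(-26 + 49) = 33*23 = 759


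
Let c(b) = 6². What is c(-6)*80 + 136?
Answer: 3016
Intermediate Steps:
c(b) = 36
c(-6)*80 + 136 = 36*80 + 136 = 2880 + 136 = 3016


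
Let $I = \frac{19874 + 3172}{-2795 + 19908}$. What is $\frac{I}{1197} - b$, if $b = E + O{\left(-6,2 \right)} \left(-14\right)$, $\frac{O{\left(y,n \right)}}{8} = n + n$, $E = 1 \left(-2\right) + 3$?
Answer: $\frac{3052162571}{6828087} \approx 447.0$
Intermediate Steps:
$I = \frac{23046}{17113} \approx 1.3467$
$E = 1$ ($E = -2 + 3 = 1$)
$O{\left(y,n \right)} = 16 n$ ($O{\left(y,n \right)} = 8 \left(n + n\right) = 8 \cdot 2 n = 16 n$)
$b = -447$ ($b = 1 + 16 \cdot 2 \left(-14\right) = 1 + 32 \left(-14\right) = 1 - 448 = -447$)
$\frac{I}{1197} - b = \frac{23046}{17113 \cdot 1197} - -447 = \frac{23046}{17113} \cdot \frac{1}{1197} + 447 = \frac{7682}{6828087} + 447 = \frac{3052162571}{6828087}$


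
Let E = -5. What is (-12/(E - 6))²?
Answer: 144/121 ≈ 1.1901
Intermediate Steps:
(-12/(E - 6))² = (-12/(-5 - 6))² = (-12/(-11))² = (-12*(-1/11))² = (12/11)² = 144/121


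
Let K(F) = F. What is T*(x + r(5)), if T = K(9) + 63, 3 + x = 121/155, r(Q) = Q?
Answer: 31032/155 ≈ 200.21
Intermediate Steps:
x = -344/155 (x = -3 + 121/155 = -344/155 ≈ -2.2194)
T = 72 (T = 9 + 63 = 72)
T*(x + r(5)) = 72*(-344/155 + 5) = 72*(431/155) = 31032/155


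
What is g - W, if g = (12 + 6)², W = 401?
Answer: -77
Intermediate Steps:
g = 324 (g = 18² = 324)
g - W = 324 - 1*401 = 324 - 401 = -77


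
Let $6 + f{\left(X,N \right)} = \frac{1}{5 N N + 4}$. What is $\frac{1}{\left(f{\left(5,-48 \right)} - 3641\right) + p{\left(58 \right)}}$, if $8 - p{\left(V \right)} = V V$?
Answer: $- \frac{11524}{80702571} \approx -0.0001428$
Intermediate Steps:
$p{\left(V \right)} = 8 - V^{2}$ ($p{\left(V \right)} = 8 - V V = 8 - V^{2}$)
$f{\left(X,N \right)} = -6 + \frac{1}{4 + 5 N^{2}}$ ($f{\left(X,N \right)} = -6 + \frac{1}{5 N N + 4} = -6 + \frac{1}{5 N^{2} + 4} = -6 + \frac{1}{4 + 5 N^{2}}$)
$\frac{1}{\left(f{\left(5,-48 \right)} - 3641\right) + p{\left(58 \right)}} = \frac{1}{\left(\frac{-23 - 30 \left(-48\right)^{2}}{4 + 5 \left(-48\right)^{2}} - 3641\right) + \left(8 - 58^{2}\right)} = \frac{1}{\left(\frac{-23 - 69120}{4 + 5 \cdot 2304} - 3641\right) + \left(8 - 3364\right)} = \frac{1}{\left(\frac{-23 - 69120}{4 + 11520} - 3641\right) + \left(8 - 3364\right)} = \frac{1}{\left(\frac{1}{11524} \left(-69143\right) - 3641\right) - 3356} = \frac{1}{\left(- \frac{69143}{11524} - 3641\right) - 3356} = \frac{1}{- \frac{42028027}{11524} - 3356} = \frac{1}{- \frac{80702571}{11524}} = - \frac{11524}{80702571}$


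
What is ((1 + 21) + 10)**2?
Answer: 1024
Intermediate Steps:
((1 + 21) + 10)**2 = (22 + 10)**2 = 32**2 = 1024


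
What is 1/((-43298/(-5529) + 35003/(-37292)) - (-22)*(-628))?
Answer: -206187468/2847264920459 ≈ -7.2416e-5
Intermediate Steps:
1/((-43298/(-5529) + 35003/(-37292)) - (-22)*(-628)) = 1/((-43298*(-1/5529) + 35003*(-1/37292)) - 22*628) = 1/((43298/5529 - 35003/37292) - 13816) = 1/(1421137429/206187468 - 13816) = 1/(-2847264920459/206187468) = -206187468/2847264920459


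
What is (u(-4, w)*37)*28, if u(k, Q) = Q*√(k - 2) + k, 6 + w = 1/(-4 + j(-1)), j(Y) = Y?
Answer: -4144 - 32116*I*√6/5 ≈ -4144.0 - 15734.0*I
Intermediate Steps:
w = -31/5 (w = -6 + 1/(-4 - 1) = -6 + 1/(-5) = -6 - ⅕ = -31/5 ≈ -6.2000)
u(k, Q) = k + Q*√(-2 + k) (u(k, Q) = Q*√(-2 + k) + k = k + Q*√(-2 + k))
(u(-4, w)*37)*28 = ((-4 - 31*√(-2 - 4)/5)*37)*28 = ((-4 - 31*I*√6/5)*37)*28 = (-148 - 1147*I*√6/5)*28 = -4144 - 32116*I*√6/5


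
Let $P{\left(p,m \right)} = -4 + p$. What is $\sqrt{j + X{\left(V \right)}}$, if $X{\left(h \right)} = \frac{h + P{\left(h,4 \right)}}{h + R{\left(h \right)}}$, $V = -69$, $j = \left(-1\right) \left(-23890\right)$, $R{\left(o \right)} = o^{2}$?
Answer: $\frac{11 \sqrt{1086641394}}{2346} \approx 154.56$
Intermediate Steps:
$j = 23890$
$X{\left(h \right)} = \frac{-4 + 2 h}{h + h^{2}}$ ($X{\left(h \right)} = \frac{h + \left(-4 + h\right)}{h + h^{2}} = \frac{-4 + 2 h}{h + h^{2}}$)
$\sqrt{j + X{\left(V \right)}} = \sqrt{23890 + \frac{2 \left(-2 - 69\right)}{\left(-69\right) \left(1 - 69\right)}} = \sqrt{23890 + 2 \left(- \frac{1}{69}\right) \frac{1}{-68} \left(-71\right)} = \sqrt{23890 + 2 \left(- \frac{1}{69}\right) \left(- \frac{1}{68}\right) \left(-71\right)} = \sqrt{23890 - \frac{71}{2346}} = \sqrt{\frac{56045869}{2346}} = \frac{11 \sqrt{1086641394}}{2346}$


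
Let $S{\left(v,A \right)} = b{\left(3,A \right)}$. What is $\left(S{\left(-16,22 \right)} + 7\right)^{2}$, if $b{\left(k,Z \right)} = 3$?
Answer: $100$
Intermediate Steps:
$S{\left(v,A \right)} = 3$
$\left(S{\left(-16,22 \right)} + 7\right)^{2} = \left(3 + 7\right)^{2} = 10^{2} = 100$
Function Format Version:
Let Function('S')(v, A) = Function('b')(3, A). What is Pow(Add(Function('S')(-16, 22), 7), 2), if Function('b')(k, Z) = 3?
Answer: 100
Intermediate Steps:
Function('S')(v, A) = 3
Pow(Add(Function('S')(-16, 22), 7), 2) = Pow(Add(3, 7), 2) = Pow(10, 2) = 100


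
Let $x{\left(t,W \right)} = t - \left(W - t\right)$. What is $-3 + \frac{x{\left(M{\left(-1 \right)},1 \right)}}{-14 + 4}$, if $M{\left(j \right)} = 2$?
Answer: $- \frac{33}{10} \approx -3.3$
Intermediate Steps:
$x{\left(t,W \right)} = - W + 2 t$ ($x{\left(t,W \right)} = t - \left(W - t\right) = - W + 2 t$)
$-3 + \frac{x{\left(M{\left(-1 \right)},1 \right)}}{-14 + 4} = -3 + \frac{\left(-1\right) 1 + 2 \cdot 2}{-14 + 4} = -3 + \frac{-1 + 4}{-10} = -3 + 3 \left(- \frac{1}{10}\right) = -3 - \frac{3}{10} = - \frac{33}{10}$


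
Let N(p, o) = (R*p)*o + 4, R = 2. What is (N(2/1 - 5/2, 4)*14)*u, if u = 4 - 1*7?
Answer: 0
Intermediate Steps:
N(p, o) = 4 + 2*o*p (N(p, o) = (2*p)*o + 4 = 2*o*p + 4 = 4 + 2*o*p)
u = -3 (u = 4 - 7 = -3)
(N(2/1 - 5/2, 4)*14)*u = ((4 + 2*4*(2/1 - 5/2))*14)*(-3) = ((4 + 2*4*(2*1 - 5*½))*14)*(-3) = ((4 + 2*4*(2 - 5/2))*14)*(-3) = ((4 + 2*4*(-½))*14)*(-3) = ((4 - 4)*14)*(-3) = (0*14)*(-3) = 0*(-3) = 0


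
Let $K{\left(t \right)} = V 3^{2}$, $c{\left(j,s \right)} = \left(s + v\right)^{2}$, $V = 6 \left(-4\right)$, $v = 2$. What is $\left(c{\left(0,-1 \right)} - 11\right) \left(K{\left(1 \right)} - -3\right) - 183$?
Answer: $1947$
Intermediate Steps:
$V = -24$
$c{\left(j,s \right)} = \left(2 + s\right)^{2}$ ($c{\left(j,s \right)} = \left(s + 2\right)^{2} = \left(2 + s\right)^{2}$)
$K{\left(t \right)} = -216$ ($K{\left(t \right)} = - 24 \cdot 3^{2} = \left(-24\right) 9 = -216$)
$\left(c{\left(0,-1 \right)} - 11\right) \left(K{\left(1 \right)} - -3\right) - 183 = \left(\left(2 - 1\right)^{2} - 11\right) \left(-216 - -3\right) - 183 = \left(1^{2} - 11\right) \left(-216 + 3\right) - 183 = \left(1 - 11\right) \left(-213\right) - 183 = \left(-10\right) \left(-213\right) - 183 = 2130 - 183 = 1947$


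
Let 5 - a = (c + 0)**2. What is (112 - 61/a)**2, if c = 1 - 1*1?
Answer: 249001/25 ≈ 9960.0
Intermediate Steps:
c = 0 (c = 1 - 1 = 0)
a = 5 (a = 5 - (0 + 0)**2 = 5 - 1*0**2 = 5 - 1*0 = 5 + 0 = 5)
(112 - 61/a)**2 = (112 - 61/5)**2 = (499/5)**2 = 249001/25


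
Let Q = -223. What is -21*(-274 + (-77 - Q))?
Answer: 2688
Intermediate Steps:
-21*(-274 + (-77 - Q)) = -21*(-274 + (-77 - 1*(-223))) = -21*(-274 + (-77 + 223)) = -21*(-274 + 146) = -21*(-128) = 2688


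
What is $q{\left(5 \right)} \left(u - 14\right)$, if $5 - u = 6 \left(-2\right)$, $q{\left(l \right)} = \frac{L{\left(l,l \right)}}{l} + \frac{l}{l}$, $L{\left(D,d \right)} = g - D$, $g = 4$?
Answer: $\frac{12}{5} \approx 2.4$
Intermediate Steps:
$L{\left(D,d \right)} = 4 - D$
$q{\left(l \right)} = 1 + \frac{4 - l}{l}$ ($q{\left(l \right)} = \frac{4 - l}{l} + \frac{l}{l} = \frac{4 - l}{l} + 1 = 1 + \frac{4 - l}{l}$)
$u = 17$ ($u = 5 - 6 \left(-2\right) = 5 - -12 = 5 + 12 = 17$)
$q{\left(5 \right)} \left(u - 14\right) = \frac{4}{5} \left(17 - 14\right) = 4 \cdot \frac{1}{5} \cdot 3 = \frac{4}{5} \cdot 3 = \frac{12}{5}$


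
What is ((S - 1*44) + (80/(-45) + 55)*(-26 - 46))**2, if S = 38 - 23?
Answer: 14907321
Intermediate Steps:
S = 15
((S - 1*44) + (80/(-45) + 55)*(-26 - 46))**2 = ((15 - 1*44) + (80/(-45) + 55)*(-26 - 46))**2 = ((15 - 44) + (80*(-1/45) + 55)*(-72))**2 = (-29 + (-16/9 + 55)*(-72))**2 = (-29 + (479/9)*(-72))**2 = (-29 - 3832)**2 = (-3861)**2 = 14907321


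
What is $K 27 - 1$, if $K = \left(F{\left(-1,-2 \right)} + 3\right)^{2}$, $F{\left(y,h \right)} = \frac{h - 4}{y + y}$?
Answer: $971$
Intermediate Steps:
$F{\left(y,h \right)} = \frac{-4 + h}{2 y}$
$K = 36$ ($K = \left(\frac{-4 - 2}{2 \left(-1\right)} + 3\right)^{2} = \left(\frac{1}{2} \left(-1\right) \left(-6\right) + 3\right)^{2} = \left(3 + 3\right)^{2} = 6^{2} = 36$)
$K 27 - 1 = 36 \cdot 27 - 1 = 972 - 1 = 971$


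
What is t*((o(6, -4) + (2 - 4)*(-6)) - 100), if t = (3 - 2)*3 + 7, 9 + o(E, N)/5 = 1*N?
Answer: -1530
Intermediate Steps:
o(E, N) = -45 + 5*N (o(E, N) = -45 + 5*(1*N) = -45 + 5*N)
t = 10 (t = 1*3 + 7 = 3 + 7 = 10)
t*((o(6, -4) + (2 - 4)*(-6)) - 100) = 10*(((-45 + 5*(-4)) + (2 - 4)*(-6)) - 100) = 10*(((-45 - 20) - 2*(-6)) - 100) = 10*((-65 + 12) - 100) = 10*(-53 - 100) = 10*(-153) = -1530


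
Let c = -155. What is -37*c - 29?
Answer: 5706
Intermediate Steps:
-37*c - 29 = -37*(-155) - 29 = 5735 - 29 = 5706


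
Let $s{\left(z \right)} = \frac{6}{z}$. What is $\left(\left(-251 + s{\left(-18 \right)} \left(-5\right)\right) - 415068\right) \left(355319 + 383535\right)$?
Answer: $- \frac{920576619008}{3} \approx -3.0686 \cdot 10^{11}$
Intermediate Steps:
$\left(\left(-251 + s{\left(-18 \right)} \left(-5\right)\right) - 415068\right) \left(355319 + 383535\right) = \left(\left(-251 + \frac{6}{-18} \left(-5\right)\right) - 415068\right) \left(355319 + 383535\right) = \left(\left(-251 + 6 \left(- \frac{1}{18}\right) \left(-5\right)\right) - 415068\right) 738854 = \left(\left(-251 - - \frac{5}{3}\right) - 415068\right) 738854 = \left(\left(-251 + \frac{5}{3}\right) - 415068\right) 738854 = \left(- \frac{748}{3} - 415068\right) 738854 = \left(- \frac{1245952}{3}\right) 738854 = - \frac{920576619008}{3}$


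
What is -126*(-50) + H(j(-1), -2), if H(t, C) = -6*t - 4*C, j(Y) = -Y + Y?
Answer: 6308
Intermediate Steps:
j(Y) = 0
-126*(-50) + H(j(-1), -2) = -126*(-50) + (-6*0 - 4*(-2)) = 6300 + (0 + 8) = 6300 + 8 = 6308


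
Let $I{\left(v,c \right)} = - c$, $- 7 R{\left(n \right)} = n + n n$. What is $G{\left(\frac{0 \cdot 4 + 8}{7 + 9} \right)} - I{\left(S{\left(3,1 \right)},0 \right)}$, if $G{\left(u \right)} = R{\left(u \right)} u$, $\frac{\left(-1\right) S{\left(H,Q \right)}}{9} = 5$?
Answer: $- \frac{3}{56} \approx -0.053571$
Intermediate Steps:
$R{\left(n \right)} = - \frac{n}{7} - \frac{n^{2}}{7}$ ($R{\left(n \right)} = - \frac{n + n n}{7} = - \frac{n + n^{2}}{7} = - \frac{n}{7} - \frac{n^{2}}{7}$)
$S{\left(H,Q \right)} = -45$ ($S{\left(H,Q \right)} = \left(-9\right) 5 = -45$)
$G{\left(u \right)} = - \frac{u^{2} \left(1 + u\right)}{7}$ ($G{\left(u \right)} = - \frac{u \left(1 + u\right)}{7} u = - \frac{u^{2} \left(1 + u\right)}{7}$)
$G{\left(\frac{0 \cdot 4 + 8}{7 + 9} \right)} - I{\left(S{\left(3,1 \right)},0 \right)} = \frac{\left(\frac{0 \cdot 4 + 8}{7 + 9}\right)^{2} \left(-1 - \frac{0 \cdot 4 + 8}{7 + 9}\right)}{7} - \left(-1\right) 0 = \frac{\left(\frac{0 + 8}{16}\right)^{2} \left(-1 - \frac{0 + 8}{16}\right)}{7} - 0 = \frac{\left(8 \cdot \frac{1}{16}\right)^{2} \left(-1 - 8 \cdot \frac{1}{16}\right)}{7} + 0 = \frac{-1 - \frac{1}{2}}{7 \cdot 4} + 0 = \frac{1}{7} \cdot \frac{1}{4} \left(-1 - \frac{1}{2}\right) + 0 = \frac{1}{7} \cdot \frac{1}{4} \left(- \frac{3}{2}\right) + 0 = - \frac{3}{56} + 0 = - \frac{3}{56}$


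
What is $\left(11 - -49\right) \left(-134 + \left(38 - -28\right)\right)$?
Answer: $-4080$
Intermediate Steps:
$\left(11 - -49\right) \left(-134 + \left(38 - -28\right)\right) = \left(11 + 49\right) \left(-134 + \left(38 + 28\right)\right) = 60 \left(-134 + 66\right) = 60 \left(-68\right) = -4080$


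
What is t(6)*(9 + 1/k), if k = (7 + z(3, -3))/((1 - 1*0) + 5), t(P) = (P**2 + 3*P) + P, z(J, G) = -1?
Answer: 600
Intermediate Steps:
t(P) = P**2 + 4*P
k = 1 (k = (7 - 1)/((1 - 1*0) + 5) = 6/((1 + 0) + 5) = 6/(1 + 5) = 6/6 = 6*(1/6) = 1)
t(6)*(9 + 1/k) = (6*(4 + 6))*(9 + 1/1) = (6*10)*(9 + 1) = 60*10 = 600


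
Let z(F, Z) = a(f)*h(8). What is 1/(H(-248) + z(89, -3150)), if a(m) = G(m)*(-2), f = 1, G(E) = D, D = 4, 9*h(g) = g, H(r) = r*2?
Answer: -9/4528 ≈ -0.0019876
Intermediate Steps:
H(r) = 2*r
h(g) = g/9
G(E) = 4
a(m) = -8 (a(m) = 4*(-2) = -8)
z(F, Z) = -64/9 (z(F, Z) = -8*8/9 = -64/9)
1/(H(-248) + z(89, -3150)) = 1/(2*(-248) - 64/9) = 1/(-496 - 64/9) = 1/(-4528/9) = -9/4528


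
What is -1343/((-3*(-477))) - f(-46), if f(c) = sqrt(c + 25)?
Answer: -1343/1431 - I*sqrt(21) ≈ -0.9385 - 4.5826*I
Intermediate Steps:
f(c) = sqrt(25 + c)
-1343/((-3*(-477))) - f(-46) = -1343/((-3*(-477))) - sqrt(25 - 46) = -1343/1431 - sqrt(-21) = -1343*1/1431 - I*sqrt(21) = -1343/1431 - I*sqrt(21)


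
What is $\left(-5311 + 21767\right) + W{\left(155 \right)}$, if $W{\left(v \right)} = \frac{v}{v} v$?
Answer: $16611$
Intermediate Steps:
$W{\left(v \right)} = v$ ($W{\left(v \right)} = 1 v = v$)
$\left(-5311 + 21767\right) + W{\left(155 \right)} = \left(-5311 + 21767\right) + 155 = 16456 + 155 = 16611$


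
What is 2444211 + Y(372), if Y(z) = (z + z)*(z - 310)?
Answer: 2490339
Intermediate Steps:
Y(z) = 2*z*(-310 + z) (Y(z) = (2*z)*(-310 + z) = 2*z*(-310 + z))
2444211 + Y(372) = 2444211 + 2*372*(-310 + 372) = 2444211 + 2*372*62 = 2444211 + 46128 = 2490339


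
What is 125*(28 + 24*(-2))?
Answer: -2500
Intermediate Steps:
125*(28 + 24*(-2)) = 125*(28 - 48) = 125*(-20) = -2500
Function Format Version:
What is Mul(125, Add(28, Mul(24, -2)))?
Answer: -2500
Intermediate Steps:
Mul(125, Add(28, Mul(24, -2))) = Mul(125, Add(28, -48)) = Mul(125, -20) = -2500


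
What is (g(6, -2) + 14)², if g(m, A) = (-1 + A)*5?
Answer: 1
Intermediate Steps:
g(m, A) = -5 + 5*A
(g(6, -2) + 14)² = ((-5 + 5*(-2)) + 14)² = ((-5 - 10) + 14)² = (-15 + 14)² = (-1)² = 1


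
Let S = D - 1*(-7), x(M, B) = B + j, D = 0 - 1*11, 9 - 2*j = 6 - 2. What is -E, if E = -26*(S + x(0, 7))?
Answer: 143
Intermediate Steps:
j = 5/2 (j = 9/2 - (6 - 2)/2 = 9/2 - ½*4 = 9/2 - 2 = 5/2 ≈ 2.5000)
D = -11 (D = 0 - 11 = -11)
x(M, B) = 5/2 + B (x(M, B) = B + 5/2 = 5/2 + B)
S = -4 (S = -11 - 1*(-7) = -11 + 7 = -4)
E = -143 (E = -26*(-4 + (5/2 + 7)) = -26*(-4 + 19/2) = -26*11/2 = -143)
-E = -1*(-143) = 143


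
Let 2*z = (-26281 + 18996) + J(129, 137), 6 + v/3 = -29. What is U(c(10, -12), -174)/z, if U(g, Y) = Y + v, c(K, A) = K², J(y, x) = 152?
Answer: 558/7133 ≈ 0.078228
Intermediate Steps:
v = -105 (v = -18 + 3*(-29) = -18 - 87 = -105)
U(g, Y) = -105 + Y (U(g, Y) = Y - 105 = -105 + Y)
z = -7133/2 (z = ((-26281 + 18996) + 152)/2 = (-7285 + 152)/2 = (½)*(-7133) = -7133/2 ≈ -3566.5)
U(c(10, -12), -174)/z = (-105 - 174)/(-7133/2) = -279*(-2/7133) = 558/7133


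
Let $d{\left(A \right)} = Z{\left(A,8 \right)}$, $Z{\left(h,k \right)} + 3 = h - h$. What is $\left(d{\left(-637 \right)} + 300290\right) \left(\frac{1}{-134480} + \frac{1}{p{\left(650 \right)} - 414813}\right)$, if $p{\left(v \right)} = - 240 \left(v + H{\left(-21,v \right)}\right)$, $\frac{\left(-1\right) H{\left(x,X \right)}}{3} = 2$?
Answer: $- \frac{211357905811}{76569281040} \approx -2.7603$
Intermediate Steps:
$Z{\left(h,k \right)} = -3$ ($Z{\left(h,k \right)} = -3 + \left(h - h\right) = -3 + 0 = -3$)
$d{\left(A \right)} = -3$
$H{\left(x,X \right)} = -6$ ($H{\left(x,X \right)} = \left(-3\right) 2 = -6$)
$p{\left(v \right)} = 1440 - 240 v$ ($p{\left(v \right)} = - 240 \left(v - 6\right) = - 240 \left(-6 + v\right) = 1440 - 240 v$)
$\left(d{\left(-637 \right)} + 300290\right) \left(\frac{1}{-134480} + \frac{1}{p{\left(650 \right)} - 414813}\right) = \left(-3 + 300290\right) \left(\frac{1}{-134480} + \frac{1}{\left(1440 - 156000\right) - 414813}\right) = 300287 \left(- \frac{1}{134480} + \frac{1}{\left(1440 - 156000\right) - 414813}\right) = 300287 \left(- \frac{1}{134480} + \frac{1}{-154560 - 414813}\right) = 300287 \left(- \frac{1}{134480} + \frac{1}{-569373}\right) = 300287 \left(- \frac{1}{134480} - \frac{1}{569373}\right) = 300287 \left(- \frac{703853}{76569281040}\right) = - \frac{211357905811}{76569281040}$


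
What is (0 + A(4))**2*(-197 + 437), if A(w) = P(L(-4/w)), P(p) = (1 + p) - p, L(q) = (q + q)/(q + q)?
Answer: 240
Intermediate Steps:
L(q) = 1 (L(q) = (2*q)/((2*q)) = (2*q)*(1/(2*q)) = 1)
P(p) = 1
A(w) = 1
(0 + A(4))**2*(-197 + 437) = (0 + 1)**2*(-197 + 437) = 1**2*240 = 1*240 = 240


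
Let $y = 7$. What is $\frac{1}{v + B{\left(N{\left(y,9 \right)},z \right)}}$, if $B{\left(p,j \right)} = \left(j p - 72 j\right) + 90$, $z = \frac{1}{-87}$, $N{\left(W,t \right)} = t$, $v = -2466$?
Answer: $- \frac{29}{68883} \approx -0.000421$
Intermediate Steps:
$z = - \frac{1}{87} \approx -0.011494$
$B{\left(p,j \right)} = 90 - 72 j + j p$ ($B{\left(p,j \right)} = \left(- 72 j + j p\right) + 90 = 90 - 72 j + j p$)
$\frac{1}{v + B{\left(N{\left(y,9 \right)},z \right)}} = \frac{1}{-2466 - - \frac{2631}{29}} = \frac{1}{-2466 + \left(90 + \frac{24}{29} - \frac{3}{29}\right)} = \frac{1}{-2466 + \frac{2631}{29}} = \frac{1}{- \frac{68883}{29}} = - \frac{29}{68883}$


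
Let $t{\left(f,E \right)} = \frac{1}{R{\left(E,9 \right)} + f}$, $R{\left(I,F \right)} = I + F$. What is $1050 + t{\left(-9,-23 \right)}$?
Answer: $\frac{24149}{23} \approx 1050.0$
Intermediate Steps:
$R{\left(I,F \right)} = F + I$
$t{\left(f,E \right)} = \frac{1}{9 + E + f}$ ($t{\left(f,E \right)} = \frac{1}{\left(9 + E\right) + f} = \frac{1}{9 + E + f}$)
$1050 + t{\left(-9,-23 \right)} = 1050 + \frac{1}{9 - 23 - 9} = 1050 + \frac{1}{-23} = 1050 - \frac{1}{23} = \frac{24149}{23}$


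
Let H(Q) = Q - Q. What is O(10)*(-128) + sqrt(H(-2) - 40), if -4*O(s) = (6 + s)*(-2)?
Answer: -1024 + 2*I*sqrt(10) ≈ -1024.0 + 6.3246*I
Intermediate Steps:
H(Q) = 0
O(s) = 3 + s/2 (O(s) = -(6 + s)*(-2)/4 = -(-12 - 2*s)/4 = 3 + s/2)
O(10)*(-128) + sqrt(H(-2) - 40) = (3 + (1/2)*10)*(-128) + sqrt(0 - 40) = (3 + 5)*(-128) + sqrt(-40) = 8*(-128) + 2*I*sqrt(10) = -1024 + 2*I*sqrt(10)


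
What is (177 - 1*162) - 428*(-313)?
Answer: 133979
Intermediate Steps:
(177 - 1*162) - 428*(-313) = (177 - 162) + 133964 = 15 + 133964 = 133979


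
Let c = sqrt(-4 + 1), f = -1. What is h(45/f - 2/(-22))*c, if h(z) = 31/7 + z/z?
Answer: 38*I*sqrt(3)/7 ≈ 9.4026*I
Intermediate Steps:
h(z) = 38/7 (h(z) = 31*(1/7) + 1 = 31/7 + 1 = 38/7)
c = I*sqrt(3) (c = sqrt(-3) = I*sqrt(3) ≈ 1.732*I)
h(45/f - 2/(-22))*c = 38*(I*sqrt(3))/7 = 38*I*sqrt(3)/7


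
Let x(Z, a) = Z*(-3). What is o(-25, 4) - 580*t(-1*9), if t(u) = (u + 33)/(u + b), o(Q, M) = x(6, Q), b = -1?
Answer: 1374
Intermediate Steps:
x(Z, a) = -3*Z
o(Q, M) = -18 (o(Q, M) = -3*6 = -18)
t(u) = (33 + u)/(-1 + u) (t(u) = (u + 33)/(u - 1) = (33 + u)/(-1 + u))
o(-25, 4) - 580*t(-1*9) = -18 - 580*(33 - 1*9)/(-1 - 1*9) = -18 - 580*(33 - 9)/(-1 - 9) = -18 - 580*24/(-10) = -18 - (-58)*24 = -18 - 580*(-12/5) = -18 + 1392 = 1374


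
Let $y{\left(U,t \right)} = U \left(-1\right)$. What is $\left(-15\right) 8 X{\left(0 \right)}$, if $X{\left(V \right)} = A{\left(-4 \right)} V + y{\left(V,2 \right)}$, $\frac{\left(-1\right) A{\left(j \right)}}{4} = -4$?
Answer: $0$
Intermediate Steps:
$y{\left(U,t \right)} = - U$
$A{\left(j \right)} = 16$ ($A{\left(j \right)} = \left(-4\right) \left(-4\right) = 16$)
$X{\left(V \right)} = 15 V$ ($X{\left(V \right)} = 16 V - V = 15 V$)
$\left(-15\right) 8 X{\left(0 \right)} = \left(-15\right) 8 \cdot 15 \cdot 0 = \left(-120\right) 0 = 0$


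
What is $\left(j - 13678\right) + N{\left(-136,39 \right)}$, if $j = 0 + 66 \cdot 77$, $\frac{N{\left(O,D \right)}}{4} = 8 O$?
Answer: $-12948$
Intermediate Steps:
$N{\left(O,D \right)} = 32 O$ ($N{\left(O,D \right)} = 4 \cdot 8 O = 32 O$)
$j = 5082$ ($j = 0 + 5082 = 5082$)
$\left(j - 13678\right) + N{\left(-136,39 \right)} = \left(5082 - 13678\right) + 32 \left(-136\right) = -8596 - 4352 = -12948$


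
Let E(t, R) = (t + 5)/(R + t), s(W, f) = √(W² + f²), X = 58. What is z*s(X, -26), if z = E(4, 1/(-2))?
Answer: 36*√1010/7 ≈ 163.44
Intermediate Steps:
E(t, R) = (5 + t)/(R + t)
z = 18/7 (z = (5 + 4)/(1/(-2) + 4) = 9/(-½ + 4) = 9/(7/2) = (2/7)*9 = 18/7 ≈ 2.5714)
z*s(X, -26) = 18*√(58² + (-26)²)/7 = 18*√(3364 + 676)/7 = 18*√4040/7 = 18*(2*√1010)/7 = 36*√1010/7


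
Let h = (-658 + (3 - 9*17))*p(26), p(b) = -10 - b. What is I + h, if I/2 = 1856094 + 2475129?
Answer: 8691534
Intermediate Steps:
I = 8662446 (I = 2*(1856094 + 2475129) = 2*4331223 = 8662446)
h = 29088 (h = (-658 + (3 - 9*17))*(-10 - 1*26) = (-658 + (3 - 153))*(-10 - 26) = (-658 - 150)*(-36) = -808*(-36) = 29088)
I + h = 8662446 + 29088 = 8691534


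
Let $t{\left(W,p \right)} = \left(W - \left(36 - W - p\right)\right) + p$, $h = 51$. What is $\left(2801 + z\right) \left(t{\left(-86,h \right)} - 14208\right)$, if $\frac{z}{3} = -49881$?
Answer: $2101896388$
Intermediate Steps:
$z = -149643$ ($z = 3 \left(-49881\right) = -149643$)
$t{\left(W,p \right)} = -36 + 2 W + 2 p$ ($t{\left(W,p \right)} = \left(W + \left(-36 + W + p\right)\right) + p = \left(-36 + p + 2 W\right) + p = -36 + 2 W + 2 p$)
$\left(2801 + z\right) \left(t{\left(-86,h \right)} - 14208\right) = \left(2801 - 149643\right) \left(\left(-36 + 2 \left(-86\right) + 2 \cdot 51\right) - 14208\right) = - 146842 \left(\left(-36 - 172 + 102\right) - 14208\right) = - 146842 \left(-106 - 14208\right) = \left(-146842\right) \left(-14314\right) = 2101896388$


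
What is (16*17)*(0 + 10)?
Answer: 2720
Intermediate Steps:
(16*17)*(0 + 10) = 272*10 = 2720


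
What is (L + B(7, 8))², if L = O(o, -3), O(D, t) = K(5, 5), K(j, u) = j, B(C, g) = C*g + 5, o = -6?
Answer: 4356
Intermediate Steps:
B(C, g) = 5 + C*g
O(D, t) = 5
L = 5
(L + B(7, 8))² = (5 + (5 + 7*8))² = (5 + (5 + 56))² = (5 + 61)² = 66² = 4356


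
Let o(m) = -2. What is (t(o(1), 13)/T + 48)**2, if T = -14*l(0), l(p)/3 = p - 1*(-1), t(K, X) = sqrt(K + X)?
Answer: (2016 - sqrt(11))**2/1764 ≈ 2296.4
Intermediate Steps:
l(p) = 3 + 3*p (l(p) = 3*(p - 1*(-1)) = 3*(p + 1) = 3*(1 + p) = 3 + 3*p)
T = -42 (T = -14*(3 + 3*0) = -14*(3 + 0) = -14*3 = -42)
(t(o(1), 13)/T + 48)**2 = (sqrt(-2 + 13)/(-42) + 48)**2 = (sqrt(11)*(-1/42) + 48)**2 = (-sqrt(11)/42 + 48)**2 = (48 - sqrt(11)/42)**2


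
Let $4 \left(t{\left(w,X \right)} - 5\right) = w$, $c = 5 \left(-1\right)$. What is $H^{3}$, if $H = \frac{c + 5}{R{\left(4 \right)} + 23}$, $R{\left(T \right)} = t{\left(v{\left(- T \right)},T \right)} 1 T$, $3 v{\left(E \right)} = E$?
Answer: $0$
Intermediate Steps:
$v{\left(E \right)} = \frac{E}{3}$
$c = -5$
$t{\left(w,X \right)} = 5 + \frac{w}{4}$
$R{\left(T \right)} = T \left(5 - \frac{T}{12}\right)$ ($R{\left(T \right)} = \left(5 + \frac{\frac{1}{3} \left(- T\right)}{4}\right) 1 T = \left(5 + \frac{\left(- \frac{1}{3}\right) T}{4}\right) 1 T = \left(5 - \frac{T}{12}\right) 1 T = \left(5 - \frac{T}{12}\right) T = T \left(5 - \frac{T}{12}\right)$)
$H = 0$ ($H = \frac{-5 + 5}{\frac{1}{12} \cdot 4 \left(60 - 4\right) + 23} = \frac{0}{\frac{1}{12} \cdot 4 \left(60 - 4\right) + 23} = \frac{0}{\frac{1}{12} \cdot 4 \cdot 56 + 23} = \frac{0}{\frac{56}{3} + 23} = \frac{0}{\frac{125}{3}} = 0 \cdot \frac{3}{125} = 0$)
$H^{3} = 0^{3} = 0$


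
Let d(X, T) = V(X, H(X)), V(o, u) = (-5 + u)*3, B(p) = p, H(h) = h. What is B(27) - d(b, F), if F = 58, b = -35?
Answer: 147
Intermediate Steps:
V(o, u) = -15 + 3*u
d(X, T) = -15 + 3*X
B(27) - d(b, F) = 27 - (-15 + 3*(-35)) = 27 - (-15 - 105) = 27 - 1*(-120) = 27 + 120 = 147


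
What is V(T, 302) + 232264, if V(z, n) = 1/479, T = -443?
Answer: 111254457/479 ≈ 2.3226e+5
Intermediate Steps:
V(z, n) = 1/479
V(T, 302) + 232264 = 1/479 + 232264 = 111254457/479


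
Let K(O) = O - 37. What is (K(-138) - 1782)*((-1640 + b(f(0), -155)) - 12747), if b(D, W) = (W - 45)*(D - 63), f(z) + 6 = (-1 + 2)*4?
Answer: 2714359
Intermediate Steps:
f(z) = -2 (f(z) = -6 + (-1 + 2)*4 = -6 + 1*4 = -6 + 4 = -2)
b(D, W) = (-63 + D)*(-45 + W) (b(D, W) = (-45 + W)*(-63 + D) = (-63 + D)*(-45 + W))
K(O) = -37 + O
(K(-138) - 1782)*((-1640 + b(f(0), -155)) - 12747) = ((-37 - 138) - 1782)*((-1640 + (2835 - 63*(-155) - 45*(-2) - 2*(-155))) - 12747) = (-175 - 1782)*((-1640 + (2835 + 9765 + 90 + 310)) - 12747) = -1957*((-1640 + 13000) - 12747) = -1957*(11360 - 12747) = -1957*(-1387) = 2714359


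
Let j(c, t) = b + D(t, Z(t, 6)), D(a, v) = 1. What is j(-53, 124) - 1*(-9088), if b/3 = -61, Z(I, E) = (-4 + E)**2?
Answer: 8906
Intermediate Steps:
b = -183 (b = 3*(-61) = -183)
j(c, t) = -182 (j(c, t) = -183 + 1 = -182)
j(-53, 124) - 1*(-9088) = -182 - 1*(-9088) = -182 + 9088 = 8906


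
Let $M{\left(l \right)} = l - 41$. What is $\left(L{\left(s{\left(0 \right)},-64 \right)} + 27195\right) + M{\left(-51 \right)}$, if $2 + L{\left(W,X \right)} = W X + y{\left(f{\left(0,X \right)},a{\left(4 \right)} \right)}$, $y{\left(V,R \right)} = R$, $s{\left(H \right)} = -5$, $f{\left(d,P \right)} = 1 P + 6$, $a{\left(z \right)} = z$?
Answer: $27425$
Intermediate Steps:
$M{\left(l \right)} = -41 + l$ ($M{\left(l \right)} = l - 41 = -41 + l$)
$f{\left(d,P \right)} = 6 + P$ ($f{\left(d,P \right)} = P + 6 = 6 + P$)
$L{\left(W,X \right)} = 2 + W X$ ($L{\left(W,X \right)} = -2 + \left(W X + 4\right) = -2 + \left(4 + W X\right) = 2 + W X$)
$\left(L{\left(s{\left(0 \right)},-64 \right)} + 27195\right) + M{\left(-51 \right)} = \left(\left(2 - -320\right) + 27195\right) - 92 = \left(\left(2 + 320\right) + 27195\right) - 92 = \left(322 + 27195\right) - 92 = 27517 - 92 = 27425$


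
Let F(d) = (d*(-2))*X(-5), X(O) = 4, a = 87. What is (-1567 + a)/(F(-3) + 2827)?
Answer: -1480/2851 ≈ -0.51912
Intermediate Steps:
F(d) = -8*d (F(d) = (d*(-2))*4 = -2*d*4 = -8*d)
(-1567 + a)/(F(-3) + 2827) = (-1567 + 87)/(-8*(-3) + 2827) = -1480/(24 + 2827) = -1480/2851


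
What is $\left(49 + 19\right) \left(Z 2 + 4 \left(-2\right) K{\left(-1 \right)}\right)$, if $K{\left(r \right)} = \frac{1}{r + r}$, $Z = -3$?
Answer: $-136$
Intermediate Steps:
$K{\left(r \right)} = \frac{1}{2 r}$
$\left(49 + 19\right) \left(Z 2 + 4 \left(-2\right) K{\left(-1 \right)}\right) = \left(49 + 19\right) \left(\left(-3\right) 2 + 4 \left(-2\right) \frac{1}{2 \left(-1\right)}\right) = 68 \left(-6 - 8 \cdot \frac{1}{2} \left(-1\right)\right) = 68 \left(-6 - -4\right) = 68 \left(-6 + 4\right) = 68 \left(-2\right) = -136$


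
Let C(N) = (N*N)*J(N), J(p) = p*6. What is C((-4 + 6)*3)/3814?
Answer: 648/1907 ≈ 0.33980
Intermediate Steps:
J(p) = 6*p
C(N) = 6*N³ (C(N) = (N*N)*(6*N) = N²*(6*N) = 6*N³)
C((-4 + 6)*3)/3814 = (6*((-4 + 6)*3)³)/3814 = (6*(2*3)³)*(1/3814) = (6*6³)*(1/3814) = (6*216)*(1/3814) = 1296*(1/3814) = 648/1907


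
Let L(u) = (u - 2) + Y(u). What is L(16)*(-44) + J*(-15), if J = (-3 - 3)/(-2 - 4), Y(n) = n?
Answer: -1335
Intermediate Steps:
L(u) = -2 + 2*u (L(u) = (u - 2) + u = (-2 + u) + u = -2 + 2*u)
J = 1 (J = -6/(-6) = -6*(-⅙) = 1)
L(16)*(-44) + J*(-15) = (-2 + 2*16)*(-44) + 1*(-15) = (-2 + 32)*(-44) - 15 = 30*(-44) - 15 = -1320 - 15 = -1335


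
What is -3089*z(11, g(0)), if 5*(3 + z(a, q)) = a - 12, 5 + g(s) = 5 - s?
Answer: 49424/5 ≈ 9884.8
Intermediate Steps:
g(s) = -s (g(s) = -5 + (5 - s) = -s)
z(a, q) = -27/5 + a/5 (z(a, q) = -3 + (a - 12)/5 = -3 + (-12 + a)/5 = -3 + (-12/5 + a/5) = -27/5 + a/5)
-3089*z(11, g(0)) = -3089*(-27/5 + (⅕)*11) = -3089*(-27/5 + 11/5) = -3089*(-16/5) = 49424/5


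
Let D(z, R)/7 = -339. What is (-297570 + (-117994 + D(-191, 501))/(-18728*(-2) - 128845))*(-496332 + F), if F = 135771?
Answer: 3268425895875881/30463 ≈ 1.0729e+11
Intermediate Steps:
D(z, R) = -2373 (D(z, R) = 7*(-339) = -2373)
(-297570 + (-117994 + D(-191, 501))/(-18728*(-2) - 128845))*(-496332 + F) = (-297570 + (-117994 - 2373)/(-18728*(-2) - 128845))*(-496332 + 135771) = (-297570 - 120367/(37456 - 128845))*(-360561) = (-297570 - 120367/(-91389))*(-360561) = (-297570 - 120367*(-1/91389))*(-360561) = (-297570 + 120367/91389)*(-360561) = -27194504363/91389*(-360561) = 3268425895875881/30463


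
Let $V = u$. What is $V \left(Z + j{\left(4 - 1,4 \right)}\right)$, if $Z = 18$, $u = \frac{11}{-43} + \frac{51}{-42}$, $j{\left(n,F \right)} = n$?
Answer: $- \frac{2655}{86} \approx -30.872$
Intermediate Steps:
$u = - \frac{885}{602}$ ($u = 11 \left(- \frac{1}{43}\right) + 51 \left(- \frac{1}{42}\right) = - \frac{11}{43} - \frac{17}{14} = - \frac{885}{602} \approx -1.4701$)
$V = - \frac{885}{602} \approx -1.4701$
$V \left(Z + j{\left(4 - 1,4 \right)}\right) = - \frac{885 \left(18 + \left(4 - 1\right)\right)}{602} = - \frac{885 \left(18 + 3\right)}{602} = \left(- \frac{885}{602}\right) 21 = - \frac{2655}{86}$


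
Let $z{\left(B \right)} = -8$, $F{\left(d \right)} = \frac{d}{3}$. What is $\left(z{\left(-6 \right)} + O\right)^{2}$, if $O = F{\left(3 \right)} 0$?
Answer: $64$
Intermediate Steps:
$F{\left(d \right)} = \frac{d}{3}$ ($F{\left(d \right)} = d \frac{1}{3} = \frac{d}{3}$)
$O = 0$ ($O = \frac{1}{3} \cdot 3 \cdot 0 = 1 \cdot 0 = 0$)
$\left(z{\left(-6 \right)} + O\right)^{2} = \left(-8 + 0\right)^{2} = \left(-8\right)^{2} = 64$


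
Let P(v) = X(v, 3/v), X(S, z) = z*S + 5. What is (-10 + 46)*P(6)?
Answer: 288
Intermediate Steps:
X(S, z) = 5 + S*z (X(S, z) = S*z + 5 = 5 + S*z)
P(v) = 8 (P(v) = 5 + v*(3/v) = 5 + 3 = 8)
(-10 + 46)*P(6) = (-10 + 46)*8 = 36*8 = 288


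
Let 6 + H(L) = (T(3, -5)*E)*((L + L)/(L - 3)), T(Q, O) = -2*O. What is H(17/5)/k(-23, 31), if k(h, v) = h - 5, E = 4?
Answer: -337/14 ≈ -24.071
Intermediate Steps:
k(h, v) = -5 + h
H(L) = -6 + 80*L/(-3 + L) (H(L) = -6 + (-2*(-5)*4)*((L + L)/(L - 3)) = -6 + (10*4)*((2*L)/(-3 + L)) = -6 + 40*(2*L/(-3 + L)) = -6 + 80*L/(-3 + L))
H(17/5)/k(-23, 31) = (2*(9 + 37*(17/5))/(-3 + 17/5))/(-5 - 23) = (2*(9 + 37*(17*(1/5)))/(-3 + 17*(1/5)))/(-28) = (2*(9 + 37*(17/5))/(-3 + 17/5))*(-1/28) = (2*(9 + 629/5)/(2/5))*(-1/28) = (2*(5/2)*(674/5))*(-1/28) = 674*(-1/28) = -337/14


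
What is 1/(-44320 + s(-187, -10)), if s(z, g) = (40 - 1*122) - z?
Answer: -1/44215 ≈ -2.2617e-5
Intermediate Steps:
s(z, g) = -82 - z (s(z, g) = (40 - 122) - z = -82 - z)
1/(-44320 + s(-187, -10)) = 1/(-44320 + (-82 - 1*(-187))) = 1/(-44320 + (-82 + 187)) = 1/(-44320 + 105) = 1/(-44215) = -1/44215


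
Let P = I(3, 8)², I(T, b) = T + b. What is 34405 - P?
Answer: 34284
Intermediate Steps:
P = 121 (P = (3 + 8)² = 11² = 121)
34405 - P = 34405 - 1*121 = 34405 - 121 = 34284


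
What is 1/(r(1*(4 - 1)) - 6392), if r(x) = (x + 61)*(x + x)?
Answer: -1/6008 ≈ -0.00016644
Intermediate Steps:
r(x) = 2*x*(61 + x) (r(x) = (61 + x)*(2*x) = 2*x*(61 + x))
1/(r(1*(4 - 1)) - 6392) = 1/(2*(1*(4 - 1))*(61 + 1*(4 - 1)) - 6392) = 1/(2*(1*3)*(61 + 1*3) - 6392) = 1/(2*3*(61 + 3) - 6392) = 1/(2*3*64 - 6392) = 1/(384 - 6392) = 1/(-6008) = -1/6008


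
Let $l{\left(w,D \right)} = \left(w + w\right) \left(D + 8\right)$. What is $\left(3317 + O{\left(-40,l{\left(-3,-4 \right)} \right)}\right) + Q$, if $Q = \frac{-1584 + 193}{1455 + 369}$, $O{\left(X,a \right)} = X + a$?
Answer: $\frac{5932081}{1824} \approx 3252.2$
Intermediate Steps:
$l{\left(w,D \right)} = 2 w \left(8 + D\right)$
$Q = - \frac{1391}{1824} \approx -0.76261$
$\left(3317 + O{\left(-40,l{\left(-3,-4 \right)} \right)}\right) + Q = \left(3317 - \left(40 + 6 \left(8 - 4\right)\right)\right) - \frac{1391}{1824} = \left(3317 - \left(40 + 6 \cdot 4\right)\right) - \frac{1391}{1824} = \left(3317 - 64\right) - \frac{1391}{1824} = 3253 - \frac{1391}{1824} = \frac{5932081}{1824}$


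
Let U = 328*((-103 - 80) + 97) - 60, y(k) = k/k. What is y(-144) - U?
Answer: 28269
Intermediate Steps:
y(k) = 1
U = -28268 (U = 328*(-183 + 97) - 60 = 328*(-86) - 60 = -28208 - 60 = -28268)
y(-144) - U = 1 - 1*(-28268) = 1 + 28268 = 28269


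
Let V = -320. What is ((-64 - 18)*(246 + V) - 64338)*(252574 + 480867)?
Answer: -42737607070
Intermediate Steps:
((-64 - 18)*(246 + V) - 64338)*(252574 + 480867) = ((-64 - 18)*(246 - 320) - 64338)*(252574 + 480867) = (-82*(-74) - 64338)*733441 = (6068 - 64338)*733441 = -58270*733441 = -42737607070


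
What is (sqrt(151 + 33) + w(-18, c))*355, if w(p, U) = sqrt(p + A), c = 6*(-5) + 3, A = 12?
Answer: 710*sqrt(46) + 355*I*sqrt(6) ≈ 4815.5 + 869.57*I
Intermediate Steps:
c = -27 (c = -30 + 3 = -27)
w(p, U) = sqrt(12 + p) (w(p, U) = sqrt(p + 12) = sqrt(12 + p))
(sqrt(151 + 33) + w(-18, c))*355 = (sqrt(151 + 33) + sqrt(12 - 18))*355 = (sqrt(184) + sqrt(-6))*355 = (2*sqrt(46) + I*sqrt(6))*355 = 710*sqrt(46) + 355*I*sqrt(6)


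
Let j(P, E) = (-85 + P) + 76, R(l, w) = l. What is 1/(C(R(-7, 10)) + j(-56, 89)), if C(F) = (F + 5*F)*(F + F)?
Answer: 1/523 ≈ 0.0019120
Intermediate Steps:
C(F) = 12*F² (C(F) = (6*F)*(2*F) = 12*F²)
j(P, E) = -9 + P
1/(C(R(-7, 10)) + j(-56, 89)) = 1/(12*(-7)² + (-9 - 56)) = 1/(12*49 - 65) = 1/(588 - 65) = 1/523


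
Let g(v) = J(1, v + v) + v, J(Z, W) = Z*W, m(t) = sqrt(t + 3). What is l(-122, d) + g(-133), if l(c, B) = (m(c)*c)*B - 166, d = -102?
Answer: -565 + 12444*I*sqrt(119) ≈ -565.0 + 1.3575e+5*I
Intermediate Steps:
m(t) = sqrt(3 + t)
l(c, B) = -166 + B*c*sqrt(3 + c) (l(c, B) = (sqrt(3 + c)*c)*B - 166 = (c*sqrt(3 + c))*B - 166 = B*c*sqrt(3 + c) - 166 = -166 + B*c*sqrt(3 + c))
J(Z, W) = W*Z
g(v) = 3*v (g(v) = (v + v)*1 + v = (2*v)*1 + v = 2*v + v = 3*v)
l(-122, d) + g(-133) = (-166 - 102*(-122)*sqrt(3 - 122)) + 3*(-133) = (-166 - 102*(-122)*sqrt(-119)) - 399 = (-166 - 102*(-122)*I*sqrt(119)) - 399 = (-166 + 12444*I*sqrt(119)) - 399 = -565 + 12444*I*sqrt(119)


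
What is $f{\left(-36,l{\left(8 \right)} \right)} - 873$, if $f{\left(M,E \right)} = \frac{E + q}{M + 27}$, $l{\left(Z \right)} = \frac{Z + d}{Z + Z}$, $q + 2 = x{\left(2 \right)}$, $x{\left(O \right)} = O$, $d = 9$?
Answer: $- \frac{125729}{144} \approx -873.12$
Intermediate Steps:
$q = 0$ ($q = -2 + 2 = 0$)
$l{\left(Z \right)} = \frac{9 + Z}{2 Z}$ ($l{\left(Z \right)} = \frac{Z + 9}{Z + Z} = \frac{9 + Z}{2 Z}$)
$f{\left(M,E \right)} = \frac{E}{27 + M}$ ($f{\left(M,E \right)} = \frac{E + 0}{M + 27} = \frac{E}{27 + M}$)
$f{\left(-36,l{\left(8 \right)} \right)} - 873 = \frac{\frac{1}{2} \cdot \frac{1}{8} \left(9 + 8\right)}{27 - 36} - 873 = \frac{\frac{1}{2} \cdot \frac{1}{8} \cdot 17}{-9} - 873 = \frac{17}{16} \left(- \frac{1}{9}\right) - 873 = - \frac{17}{144} - 873 = - \frac{125729}{144}$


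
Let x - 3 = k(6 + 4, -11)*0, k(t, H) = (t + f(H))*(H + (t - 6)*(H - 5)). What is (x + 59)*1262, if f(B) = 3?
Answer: 78244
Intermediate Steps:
k(t, H) = (3 + t)*(H + (-6 + t)*(-5 + H)) (k(t, H) = (t + 3)*(H + (t - 6)*(H - 5)) = (3 + t)*(H + (-6 + t)*(-5 + H)))
x = 3 (x = 3 + (90 - 15*(-11) - 5*(6 + 4)² + 15*(6 + 4) - 11*(6 + 4)² - 2*(-11)*(6 + 4))*0 = 3 + (90 + 165 - 5*10² + 15*10 - 11*10² - 2*(-11)*10)*0 = 3 + (90 + 165 - 5*100 + 150 - 11*100 + 220)*0 = 3 + (90 + 165 - 500 + 150 - 1100 + 220)*0 = 3 - 975*0 = 3 + 0 = 3)
(x + 59)*1262 = (3 + 59)*1262 = 62*1262 = 78244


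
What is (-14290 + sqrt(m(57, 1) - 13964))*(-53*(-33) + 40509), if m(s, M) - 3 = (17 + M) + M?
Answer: -603866820 + 42258*I*sqrt(13942) ≈ -6.0387e+8 + 4.9897e+6*I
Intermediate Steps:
m(s, M) = 20 + 2*M (m(s, M) = 3 + ((17 + M) + M) = 3 + (17 + 2*M) = 20 + 2*M)
(-14290 + sqrt(m(57, 1) - 13964))*(-53*(-33) + 40509) = (-14290 + sqrt((20 + 2*1) - 13964))*(-53*(-33) + 40509) = (-14290 + sqrt((20 + 2) - 13964))*(1749 + 40509) = (-14290 + sqrt(22 - 13964))*42258 = (-14290 + sqrt(-13942))*42258 = (-14290 + I*sqrt(13942))*42258 = -603866820 + 42258*I*sqrt(13942)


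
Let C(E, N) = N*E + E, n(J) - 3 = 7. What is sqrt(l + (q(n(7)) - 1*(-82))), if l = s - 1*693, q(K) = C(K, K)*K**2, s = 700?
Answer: sqrt(11089) ≈ 105.30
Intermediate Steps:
n(J) = 10 (n(J) = 3 + 7 = 10)
C(E, N) = E + E*N (C(E, N) = E*N + E = E + E*N)
q(K) = K**3*(1 + K) (q(K) = (K*(1 + K))*K**2 = K**3*(1 + K))
l = 7 (l = 700 - 1*693 = 700 - 693 = 7)
sqrt(l + (q(n(7)) - 1*(-82))) = sqrt(7 + (10**3*(1 + 10) - 1*(-82))) = sqrt(7 + (1000*11 + 82)) = sqrt(7 + (11000 + 82)) = sqrt(7 + 11082) = sqrt(11089)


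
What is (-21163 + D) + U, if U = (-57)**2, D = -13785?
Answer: -31699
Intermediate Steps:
U = 3249
(-21163 + D) + U = (-21163 - 13785) + 3249 = -34948 + 3249 = -31699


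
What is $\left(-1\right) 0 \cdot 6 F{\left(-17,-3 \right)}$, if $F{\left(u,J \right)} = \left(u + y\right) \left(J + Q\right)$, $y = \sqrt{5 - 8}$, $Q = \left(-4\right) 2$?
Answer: $0$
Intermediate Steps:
$Q = -8$
$y = i \sqrt{3}$ ($y = \sqrt{-3} = i \sqrt{3} \approx 1.732 i$)
$F{\left(u,J \right)} = \left(-8 + J\right) \left(u + i \sqrt{3}\right)$ ($F{\left(u,J \right)} = \left(u + i \sqrt{3}\right) \left(J - 8\right) = \left(u + i \sqrt{3}\right) \left(-8 + J\right) = \left(-8 + J\right) \left(u + i \sqrt{3}\right)$)
$\left(-1\right) 0 \cdot 6 F{\left(-17,-3 \right)} = \left(-1\right) 0 \cdot 6 \left(\left(-8\right) \left(-17\right) - -51 - 8 i \sqrt{3} + i \left(-3\right) \sqrt{3}\right) = 0 \cdot 6 \left(136 + 51 - 8 i \sqrt{3} - 3 i \sqrt{3}\right) = 0 \left(187 - 11 i \sqrt{3}\right) = 0$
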